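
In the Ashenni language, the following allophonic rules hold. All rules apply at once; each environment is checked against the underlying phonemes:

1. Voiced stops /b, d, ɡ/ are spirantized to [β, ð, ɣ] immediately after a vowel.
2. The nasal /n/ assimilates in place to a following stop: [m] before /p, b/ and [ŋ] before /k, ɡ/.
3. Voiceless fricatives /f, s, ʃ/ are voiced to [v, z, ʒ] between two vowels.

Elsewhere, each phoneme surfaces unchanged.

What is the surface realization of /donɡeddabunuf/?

[doŋɡeðdaβunuf]

/d/ (word-initial): rule 1 targets it, but not immediately after a vowel → unchanged [d].
/o/ — not in any rule's target class → [o].
/n/ (between /o/ and /ɡ/) occurs before a labial or velar stop → [ŋ] by rule 2.
/ɡ/ — between /n/ and /e/; rule 1 does not apply here → [ɡ].
/e/ (between /ɡ/ and /d/): no rule targets it → [e].
/d/ — between /e/ and /d/, immediately after a vowel — surfaces as [ð] (rule 1).
/d/ — between /d/ and /a/; rule 1 does not apply here → [d].
/a/ (between /d/ and /b/) is unaffected → [a].
/b/ meets the environment for rule 1 (immediately after a vowel) → [β].
/u/ (between /b/ and /n/) is unaffected → [u].
/n/ (between /u/ and /u/) fails the environment for rule 2, so it stays [n].
/u/ (between /n/ and /f/): no rule targets it → [u].
/f/ (word-final) fails the environment for rule 3, so it stays [f].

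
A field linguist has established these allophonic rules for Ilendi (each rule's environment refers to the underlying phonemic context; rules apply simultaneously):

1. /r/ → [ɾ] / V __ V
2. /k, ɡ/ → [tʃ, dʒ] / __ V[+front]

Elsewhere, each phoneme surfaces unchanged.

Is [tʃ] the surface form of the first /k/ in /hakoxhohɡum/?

No

/k/ (between /a/ and /o/): rule 2 targets it, but not before a front vowel → unchanged [k].
The actual realization is [k], not [tʃ].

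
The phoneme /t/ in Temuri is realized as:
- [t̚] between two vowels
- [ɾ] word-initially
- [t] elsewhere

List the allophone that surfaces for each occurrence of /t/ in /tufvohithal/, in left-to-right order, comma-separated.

Occurrence 1 (position 1): word-initially → [ɾ].
Occurrence 2 (position 8): no conditioning environment matches → elsewhere allophone [t].

[ɾ], [t]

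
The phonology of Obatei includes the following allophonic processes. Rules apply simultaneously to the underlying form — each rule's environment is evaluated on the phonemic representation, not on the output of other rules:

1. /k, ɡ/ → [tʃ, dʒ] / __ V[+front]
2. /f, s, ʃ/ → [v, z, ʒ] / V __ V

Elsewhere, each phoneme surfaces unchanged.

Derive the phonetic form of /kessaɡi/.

[tʃessadʒi]

/k/ — word-initial, before a front vowel — surfaces as [tʃ] (rule 1).
/e/ stays [e].
/s/ — between /e/ and /s/; rule 2 does not apply here → [s].
/s/ (between /s/ and /a/): rule 2 targets it, but not between two vowels → unchanged [s].
/a/ — not in any rule's target class → [a].
/ɡ/ (between /a/ and /i/) occurs before a front vowel → [dʒ] by rule 1.
/i/ — not in any rule's target class → [i].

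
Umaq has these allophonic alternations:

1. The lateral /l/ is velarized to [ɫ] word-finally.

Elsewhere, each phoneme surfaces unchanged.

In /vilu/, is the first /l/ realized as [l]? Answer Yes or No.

/l/ (between /i/ and /u/) fails the environment for rule 1, so it stays [l].
The actual realization is [l], which matches [l].

Yes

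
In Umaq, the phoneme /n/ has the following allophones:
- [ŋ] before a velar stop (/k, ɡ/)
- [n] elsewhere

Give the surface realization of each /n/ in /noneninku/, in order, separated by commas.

Occurrence 1 (position 1): no conditioning environment matches → elsewhere allophone [n].
Occurrence 2 (position 3): no conditioning environment matches → elsewhere allophone [n].
Occurrence 3 (position 5): no conditioning environment matches → elsewhere allophone [n].
Occurrence 4 (position 7): before a velar stop → [ŋ].

[n], [n], [n], [ŋ]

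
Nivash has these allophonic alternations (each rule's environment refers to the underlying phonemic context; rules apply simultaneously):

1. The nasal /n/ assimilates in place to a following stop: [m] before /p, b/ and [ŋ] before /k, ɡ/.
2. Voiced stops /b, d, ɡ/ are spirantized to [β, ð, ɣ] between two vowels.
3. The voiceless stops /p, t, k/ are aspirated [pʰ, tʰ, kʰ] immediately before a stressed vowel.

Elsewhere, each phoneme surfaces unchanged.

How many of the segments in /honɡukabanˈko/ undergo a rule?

Segments that undergo a rule: /n/ → [ŋ] (rule 1); /b/ → [β] (rule 2); /n/ → [ŋ] (rule 1); /k/ → [kʰ] (rule 3).
All other segments surface unchanged.

4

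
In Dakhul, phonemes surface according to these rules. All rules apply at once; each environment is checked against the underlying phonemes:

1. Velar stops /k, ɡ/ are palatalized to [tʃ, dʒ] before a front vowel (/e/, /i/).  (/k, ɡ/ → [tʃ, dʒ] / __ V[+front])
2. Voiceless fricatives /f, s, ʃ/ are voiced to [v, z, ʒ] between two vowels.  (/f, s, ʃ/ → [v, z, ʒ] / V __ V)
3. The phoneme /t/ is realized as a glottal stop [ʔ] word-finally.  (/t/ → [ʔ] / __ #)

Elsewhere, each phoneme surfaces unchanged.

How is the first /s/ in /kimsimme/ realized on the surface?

[s]

/s/ (between /m/ and /i/): rule 2 targets it, but not between two vowels → unchanged [s].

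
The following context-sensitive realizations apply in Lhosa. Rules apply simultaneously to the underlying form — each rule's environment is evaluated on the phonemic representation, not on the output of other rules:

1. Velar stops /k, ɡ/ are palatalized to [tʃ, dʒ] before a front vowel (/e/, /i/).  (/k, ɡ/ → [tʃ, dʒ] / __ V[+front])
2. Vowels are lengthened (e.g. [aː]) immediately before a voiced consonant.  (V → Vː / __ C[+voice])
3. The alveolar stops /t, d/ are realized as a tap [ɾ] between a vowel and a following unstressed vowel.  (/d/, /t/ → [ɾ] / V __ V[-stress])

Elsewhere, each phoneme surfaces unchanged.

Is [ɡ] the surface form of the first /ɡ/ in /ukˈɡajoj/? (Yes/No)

/ɡ/ (between /k/ and /a/) is in the target of rule 1 but the environment (before a front vowel) is not met → [ɡ].
The actual realization is [ɡ], which matches [ɡ].

Yes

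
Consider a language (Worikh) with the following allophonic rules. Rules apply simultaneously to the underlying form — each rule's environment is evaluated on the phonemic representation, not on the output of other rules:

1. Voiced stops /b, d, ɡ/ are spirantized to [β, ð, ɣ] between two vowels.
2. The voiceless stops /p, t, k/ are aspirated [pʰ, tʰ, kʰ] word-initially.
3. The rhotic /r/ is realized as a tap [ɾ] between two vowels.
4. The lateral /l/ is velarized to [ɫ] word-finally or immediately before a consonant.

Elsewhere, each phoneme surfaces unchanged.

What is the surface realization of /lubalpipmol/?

/l/ (word-initial): rule 4 targets it, but not word-finally or immediately before a consonant → unchanged [l].
/u/ (between /l/ and /b/) is unaffected → [u].
/b/ meets the environment for rule 1 (between two vowels) → [β].
/a/ — not in any rule's target class → [a].
/l/ — between /a/ and /p/, word-finally or immediately before a consonant — surfaces as [ɫ] (rule 4).
/p/ — between /l/ and /i/; rule 2 does not apply here → [p].
/i/ (between /p/ and /p/): no rule targets it → [i].
/p/ (between /i/ and /m/) fails the environment for rule 2, so it stays [p].
/m/ (between /p/ and /o/): no rule targets it → [m].
/o/ — not in any rule's target class → [o].
/l/ meets the environment for rule 4 (word-finally or immediately before a consonant) → [ɫ].

[luβaɫpipmoɫ]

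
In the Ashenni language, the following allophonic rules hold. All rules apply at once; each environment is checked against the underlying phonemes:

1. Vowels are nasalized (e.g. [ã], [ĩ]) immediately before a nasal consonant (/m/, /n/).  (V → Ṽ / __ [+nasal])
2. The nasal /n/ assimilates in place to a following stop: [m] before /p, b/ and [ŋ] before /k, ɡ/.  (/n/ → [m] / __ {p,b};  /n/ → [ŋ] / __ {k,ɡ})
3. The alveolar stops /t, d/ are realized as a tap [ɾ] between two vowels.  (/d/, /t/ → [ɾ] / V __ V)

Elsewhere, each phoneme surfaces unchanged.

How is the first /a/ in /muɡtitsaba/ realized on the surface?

/a/ (between /s/ and /b/) fails the environment for rule 1, so it stays [a].

[a]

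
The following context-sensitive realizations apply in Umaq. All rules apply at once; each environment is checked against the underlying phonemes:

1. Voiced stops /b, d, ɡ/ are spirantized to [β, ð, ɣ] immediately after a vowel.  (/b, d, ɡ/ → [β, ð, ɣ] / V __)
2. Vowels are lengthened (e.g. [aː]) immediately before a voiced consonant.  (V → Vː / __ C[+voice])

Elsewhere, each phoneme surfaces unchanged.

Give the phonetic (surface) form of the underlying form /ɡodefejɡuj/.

/ɡ/ (word-initial) is in the target of rule 1 but the environment (immediately after a vowel) is not met → [ɡ].
/o/ meets the environment for rule 2 (before a voiced consonant) → [oː].
/d/ meets the environment for rule 1 (immediately after a vowel) → [ð].
/e/ (between /d/ and /f/) is in the target of rule 2 but the environment (before a voiced consonant) is not met → [e].
/f/ (between /e/ and /e/): no rule targets it → [f].
/e/ (between /f/ and /j/) occurs before a voiced consonant → [eː] by rule 2.
/j/ — not in any rule's target class → [j].
/ɡ/ (between /j/ and /u/) fails the environment for rule 1, so it stays [ɡ].
Rule 2 applies to /u/ (between /ɡ/ and /j/: before a voiced consonant) → [uː].
/j/ — not in any rule's target class → [j].

[ɡoːðefeːjɡuːj]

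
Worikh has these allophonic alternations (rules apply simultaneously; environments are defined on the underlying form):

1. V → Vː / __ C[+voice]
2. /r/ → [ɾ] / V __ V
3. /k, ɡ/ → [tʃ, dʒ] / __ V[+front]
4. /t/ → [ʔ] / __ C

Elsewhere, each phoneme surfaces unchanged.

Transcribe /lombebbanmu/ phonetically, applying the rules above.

[loːmbeːbbaːnmu]

/o/ — between /l/ and /m/, before a voiced consonant — surfaces as [oː] (rule 1).
Rule 1 applies to /e/ (between /b/ and /b/: before a voiced consonant) → [eː].
/a/ — between /b/ and /n/, before a voiced consonant — surfaces as [aː] (rule 1).
/u/ (word-final): rule 1 targets it, but not before a voiced consonant → unchanged [u].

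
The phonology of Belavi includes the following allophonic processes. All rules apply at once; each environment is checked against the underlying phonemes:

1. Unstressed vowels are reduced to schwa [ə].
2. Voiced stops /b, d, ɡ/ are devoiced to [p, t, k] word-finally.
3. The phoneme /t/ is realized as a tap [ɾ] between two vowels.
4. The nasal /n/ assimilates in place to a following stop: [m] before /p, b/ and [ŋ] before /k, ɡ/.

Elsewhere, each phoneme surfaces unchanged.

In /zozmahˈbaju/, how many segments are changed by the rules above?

Segments that undergo a rule: /o/ → [ə] (rule 1); /a/ → [ə] (rule 1); /u/ → [ə] (rule 1).
All other segments surface unchanged.

3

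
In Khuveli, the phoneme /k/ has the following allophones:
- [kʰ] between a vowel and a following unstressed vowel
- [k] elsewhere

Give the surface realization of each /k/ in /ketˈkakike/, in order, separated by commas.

Occurrence 1 (position 1): no conditioning environment matches → elsewhere allophone [k].
Occurrence 2 (position 4): no conditioning environment matches → elsewhere allophone [k].
Occurrence 3 (position 6): between a vowel and a following unstressed vowel → [kʰ].
Occurrence 4 (position 8): between a vowel and a following unstressed vowel → [kʰ].

[k], [k], [kʰ], [kʰ]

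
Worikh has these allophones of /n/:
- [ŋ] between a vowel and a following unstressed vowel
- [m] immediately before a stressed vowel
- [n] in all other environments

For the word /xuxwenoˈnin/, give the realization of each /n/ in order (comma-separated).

[ŋ], [m], [n]

Occurrence 1 (position 6): between a vowel and a following unstressed vowel → [ŋ].
Occurrence 2 (position 8): immediately before a stressed vowel → [m].
Occurrence 3 (position 10): no conditioning environment matches → elsewhere allophone [n].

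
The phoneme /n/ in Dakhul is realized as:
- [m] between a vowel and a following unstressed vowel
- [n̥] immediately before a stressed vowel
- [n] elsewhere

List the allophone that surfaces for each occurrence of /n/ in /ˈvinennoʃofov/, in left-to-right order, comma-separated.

Occurrence 1 (position 3): between a vowel and a following unstressed vowel → [m].
Occurrence 2 (position 5): no conditioning environment matches → elsewhere allophone [n].
Occurrence 3 (position 6): no conditioning environment matches → elsewhere allophone [n].

[m], [n], [n]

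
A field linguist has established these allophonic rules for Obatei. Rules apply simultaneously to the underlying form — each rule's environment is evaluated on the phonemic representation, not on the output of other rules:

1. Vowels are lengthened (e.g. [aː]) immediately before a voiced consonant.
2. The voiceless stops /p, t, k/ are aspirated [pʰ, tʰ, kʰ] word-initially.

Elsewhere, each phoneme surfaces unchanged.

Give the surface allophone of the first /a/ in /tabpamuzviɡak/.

/a/ meets the environment for rule 1 (before a voiced consonant) → [aː].

[aː]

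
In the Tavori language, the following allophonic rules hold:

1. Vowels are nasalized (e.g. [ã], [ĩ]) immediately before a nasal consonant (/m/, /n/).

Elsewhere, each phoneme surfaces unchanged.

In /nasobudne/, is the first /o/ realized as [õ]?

/o/ (between /s/ and /b/) is in the target of rule 1 but the environment (before a nasal consonant) is not met → [o].
The actual realization is [o], not [õ].

No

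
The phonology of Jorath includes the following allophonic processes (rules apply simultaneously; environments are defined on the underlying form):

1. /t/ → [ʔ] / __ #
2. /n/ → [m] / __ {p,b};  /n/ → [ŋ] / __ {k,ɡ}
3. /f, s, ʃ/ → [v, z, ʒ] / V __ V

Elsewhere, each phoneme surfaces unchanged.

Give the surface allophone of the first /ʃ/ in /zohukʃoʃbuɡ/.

[ʃ]

/ʃ/ (between /k/ and /o/) is in the target of rule 3 but the environment (between two vowels) is not met → [ʃ].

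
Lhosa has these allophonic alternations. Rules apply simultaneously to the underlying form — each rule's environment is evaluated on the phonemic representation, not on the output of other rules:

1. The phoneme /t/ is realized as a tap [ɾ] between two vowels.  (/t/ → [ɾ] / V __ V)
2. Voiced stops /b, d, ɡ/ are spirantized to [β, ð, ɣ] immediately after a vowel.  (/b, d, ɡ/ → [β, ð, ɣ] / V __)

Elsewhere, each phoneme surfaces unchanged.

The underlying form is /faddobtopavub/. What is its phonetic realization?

/f/ (word-initial): no rule targets it → [f].
/a/ — not in any rule's target class → [a].
/d/ meets the environment for rule 2 (immediately after a vowel) → [ð].
/d/ (between /d/ and /o/) is in the target of rule 2 but the environment (immediately after a vowel) is not met → [d].
/o/ — not in any rule's target class → [o].
/b/ — between /o/ and /t/, immediately after a vowel — surfaces as [β] (rule 2).
/t/ (between /b/ and /o/): rule 1 targets it, but not between two vowels → unchanged [t].
/o/ (between /t/ and /p/) is unaffected → [o].
/p/ — not in any rule's target class → [p].
/a/ (between /p/ and /v/) is unaffected → [a].
/v/ (between /a/ and /u/): no rule targets it → [v].
/u/ — not in any rule's target class → [u].
/b/ — word-final, immediately after a vowel — surfaces as [β] (rule 2).

[faðdoβtopavuβ]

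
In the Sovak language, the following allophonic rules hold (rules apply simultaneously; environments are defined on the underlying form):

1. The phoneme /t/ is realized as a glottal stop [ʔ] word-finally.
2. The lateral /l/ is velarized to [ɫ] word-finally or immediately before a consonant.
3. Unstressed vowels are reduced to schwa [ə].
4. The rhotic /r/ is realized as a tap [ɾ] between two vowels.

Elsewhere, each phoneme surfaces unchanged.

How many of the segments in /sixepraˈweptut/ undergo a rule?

5

Segments that undergo a rule: /i/ → [ə] (rule 3); /e/ → [ə] (rule 3); /a/ → [ə] (rule 3); /u/ → [ə] (rule 3); /t/ → [ʔ] (rule 1).
All other segments surface unchanged.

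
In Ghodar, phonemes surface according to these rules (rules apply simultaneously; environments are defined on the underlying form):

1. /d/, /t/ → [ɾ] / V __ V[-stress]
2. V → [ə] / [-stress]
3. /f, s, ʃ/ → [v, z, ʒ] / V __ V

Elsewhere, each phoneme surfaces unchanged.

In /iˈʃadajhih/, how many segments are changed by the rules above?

Segments that undergo a rule: /i/ → [ə] (rule 2); /ʃ/ → [ʒ] (rule 3); /d/ → [ɾ] (rule 1); /a/ → [ə] (rule 2); /i/ → [ə] (rule 2).
All other segments surface unchanged.

5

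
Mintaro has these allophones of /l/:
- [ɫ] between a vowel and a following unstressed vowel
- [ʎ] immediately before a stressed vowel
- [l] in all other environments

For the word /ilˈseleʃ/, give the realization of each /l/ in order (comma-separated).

[l], [ɫ]

Occurrence 1 (position 2): no conditioning environment matches → elsewhere allophone [l].
Occurrence 2 (position 5): between a vowel and a following unstressed vowel → [ɫ].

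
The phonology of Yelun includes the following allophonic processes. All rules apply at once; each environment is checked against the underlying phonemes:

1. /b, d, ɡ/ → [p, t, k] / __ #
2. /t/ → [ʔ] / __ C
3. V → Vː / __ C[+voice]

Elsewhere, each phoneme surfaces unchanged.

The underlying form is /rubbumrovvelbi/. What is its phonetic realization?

/r/ (word-initial): no rule targets it → [r].
/u/ — between /r/ and /b/, before a voiced consonant — surfaces as [uː] (rule 3).
/b/ (between /u/ and /b/): rule 1 targets it, but not word-finally → unchanged [b].
/b/ — between /b/ and /u/; rule 1 does not apply here → [b].
/u/ — between /b/ and /m/, before a voiced consonant — surfaces as [uː] (rule 3).
/m/ stays [m].
/r/ stays [r].
/o/ — between /r/ and /v/, before a voiced consonant — surfaces as [oː] (rule 3).
/v/ (between /o/ and /v/): no rule targets it → [v].
/v/ (between /v/ and /e/): no rule targets it → [v].
/e/ (between /v/ and /l/) occurs before a voiced consonant → [eː] by rule 3.
/l/ — not in any rule's target class → [l].
/b/ (between /l/ and /i/) is in the target of rule 1 but the environment (word-finally) is not met → [b].
/i/ (word-final) is in the target of rule 3 but the environment (before a voiced consonant) is not met → [i].

[ruːbbuːmroːvveːlbi]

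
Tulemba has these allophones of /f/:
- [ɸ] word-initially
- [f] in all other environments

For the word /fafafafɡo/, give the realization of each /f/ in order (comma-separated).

[ɸ], [f], [f], [f]

Occurrence 1 (position 1): word-initially → [ɸ].
Occurrence 2 (position 3): no conditioning environment matches → elsewhere allophone [f].
Occurrence 3 (position 5): no conditioning environment matches → elsewhere allophone [f].
Occurrence 4 (position 7): no conditioning environment matches → elsewhere allophone [f].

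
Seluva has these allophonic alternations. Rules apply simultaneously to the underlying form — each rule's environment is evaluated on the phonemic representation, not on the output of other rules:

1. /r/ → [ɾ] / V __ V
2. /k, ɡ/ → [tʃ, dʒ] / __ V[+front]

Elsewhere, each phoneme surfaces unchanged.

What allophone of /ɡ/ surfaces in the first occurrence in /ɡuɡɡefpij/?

/ɡ/ (word-initial) fails the environment for rule 2, so it stays [ɡ].

[ɡ]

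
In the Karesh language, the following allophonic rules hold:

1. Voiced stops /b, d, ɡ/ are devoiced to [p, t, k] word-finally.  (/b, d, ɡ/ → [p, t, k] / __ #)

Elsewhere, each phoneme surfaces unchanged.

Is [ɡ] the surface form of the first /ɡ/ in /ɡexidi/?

Yes

/ɡ/ (word-initial) fails the environment for rule 1, so it stays [ɡ].
The actual realization is [ɡ], which matches [ɡ].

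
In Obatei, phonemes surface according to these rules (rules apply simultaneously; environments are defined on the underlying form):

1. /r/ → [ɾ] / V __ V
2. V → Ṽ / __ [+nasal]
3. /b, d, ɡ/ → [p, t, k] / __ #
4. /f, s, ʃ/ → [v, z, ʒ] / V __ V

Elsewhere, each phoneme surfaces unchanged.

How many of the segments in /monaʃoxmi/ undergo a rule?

2

Segments that undergo a rule: /o/ → [õ] (rule 2); /ʃ/ → [ʒ] (rule 4).
All other segments surface unchanged.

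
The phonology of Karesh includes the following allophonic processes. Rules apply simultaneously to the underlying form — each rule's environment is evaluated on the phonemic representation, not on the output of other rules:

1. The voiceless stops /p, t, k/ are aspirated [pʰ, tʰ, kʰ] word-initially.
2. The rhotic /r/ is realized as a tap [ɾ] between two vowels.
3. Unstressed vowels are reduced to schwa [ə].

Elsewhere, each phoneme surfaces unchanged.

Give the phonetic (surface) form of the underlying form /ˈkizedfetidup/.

[ˈkʰizədfətədəp]

/k/ (word-initial): word-initially, so rule 1 applies → [kʰ].
/i/ (between /k/ and /z/) is in the target of rule 3 but the environment (in an unstressed syllable) is not met → [i].
/z/ — not in any rule's target class → [z].
/e/ (between /z/ and /d/) occurs in an unstressed syllable → [ə] by rule 3.
/d/ — not in any rule's target class → [d].
/f/ — not in any rule's target class → [f].
/e/ (between /f/ and /t/) occurs in an unstressed syllable → [ə] by rule 3.
/t/ (between /e/ and /i/): rule 1 targets it, but not word-initially → unchanged [t].
/i/ (between /t/ and /d/): in an unstressed syllable, so rule 3 applies → [ə].
/d/ (between /i/ and /u/) is unaffected → [d].
/u/ (between /d/ and /p/): in an unstressed syllable, so rule 3 applies → [ə].
/p/ (word-final) is in the target of rule 1 but the environment (word-initially) is not met → [p].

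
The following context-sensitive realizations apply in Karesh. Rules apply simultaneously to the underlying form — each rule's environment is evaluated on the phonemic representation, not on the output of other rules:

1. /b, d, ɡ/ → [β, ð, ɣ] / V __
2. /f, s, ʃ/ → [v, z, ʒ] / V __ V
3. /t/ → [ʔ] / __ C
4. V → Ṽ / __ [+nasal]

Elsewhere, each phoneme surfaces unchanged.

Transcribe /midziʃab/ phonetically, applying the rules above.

[miðziʒaβ]

/m/ — not in any rule's target class → [m].
/i/ (between /m/ and /d/) is in the target of rule 4 but the environment (before a nasal consonant) is not met → [i].
Rule 1 applies to /d/ (between /i/ and /z/: immediately after a vowel) → [ð].
/z/ stays [z].
/i/ (between /z/ and /ʃ/) is in the target of rule 4 but the environment (before a nasal consonant) is not met → [i].
/ʃ/ (between /i/ and /a/): between two vowels, so rule 2 applies → [ʒ].
/a/ (between /ʃ/ and /b/): rule 4 targets it, but not before a nasal consonant → unchanged [a].
Rule 1 applies to /b/ (word-final: immediately after a vowel) → [β].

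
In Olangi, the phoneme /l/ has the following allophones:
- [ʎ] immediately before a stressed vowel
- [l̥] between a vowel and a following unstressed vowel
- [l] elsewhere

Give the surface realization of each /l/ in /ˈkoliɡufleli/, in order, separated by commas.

[l̥], [l], [l̥]

Occurrence 1 (position 3): between a vowel and a following unstressed vowel → [l̥].
Occurrence 2 (position 8): no conditioning environment matches → elsewhere allophone [l].
Occurrence 3 (position 10): between a vowel and a following unstressed vowel → [l̥].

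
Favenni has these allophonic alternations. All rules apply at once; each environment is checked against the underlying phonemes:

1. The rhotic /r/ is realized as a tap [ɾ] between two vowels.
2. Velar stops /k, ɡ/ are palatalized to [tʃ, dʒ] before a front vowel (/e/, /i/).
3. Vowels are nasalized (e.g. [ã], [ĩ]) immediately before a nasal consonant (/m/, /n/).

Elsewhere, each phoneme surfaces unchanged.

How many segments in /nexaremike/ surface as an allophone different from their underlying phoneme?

Segments that undergo a rule: /r/ → [ɾ] (rule 1); /e/ → [ẽ] (rule 3); /k/ → [tʃ] (rule 2).
All other segments surface unchanged.

3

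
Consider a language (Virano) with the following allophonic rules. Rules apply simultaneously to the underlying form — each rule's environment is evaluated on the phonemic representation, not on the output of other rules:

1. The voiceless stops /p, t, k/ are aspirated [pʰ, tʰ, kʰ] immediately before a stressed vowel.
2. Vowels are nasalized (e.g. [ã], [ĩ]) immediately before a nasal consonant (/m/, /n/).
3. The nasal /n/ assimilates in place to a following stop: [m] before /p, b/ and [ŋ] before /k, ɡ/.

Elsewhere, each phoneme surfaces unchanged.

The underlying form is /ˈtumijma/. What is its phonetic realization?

[ˈtʰũmijma]

/t/ (word-initial): immediately before a stressed vowel, so rule 1 applies → [tʰ].
/u/ meets the environment for rule 2 (before a nasal consonant) → [ũ].
/m/ (between /u/ and /i/): no rule targets it → [m].
/i/ (between /m/ and /j/) is in the target of rule 2 but the environment (before a nasal consonant) is not met → [i].
/j/ — not in any rule's target class → [j].
/m/ (between /j/ and /a/): no rule targets it → [m].
/a/ (word-final) fails the environment for rule 2, so it stays [a].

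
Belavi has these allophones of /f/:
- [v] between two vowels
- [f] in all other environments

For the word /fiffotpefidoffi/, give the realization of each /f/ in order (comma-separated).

[f], [f], [f], [v], [f], [f]

Occurrence 1 (position 1): no conditioning environment matches → elsewhere allophone [f].
Occurrence 2 (position 3): no conditioning environment matches → elsewhere allophone [f].
Occurrence 3 (position 4): no conditioning environment matches → elsewhere allophone [f].
Occurrence 4 (position 9): between two vowels → [v].
Occurrence 5 (position 13): no conditioning environment matches → elsewhere allophone [f].
Occurrence 6 (position 14): no conditioning environment matches → elsewhere allophone [f].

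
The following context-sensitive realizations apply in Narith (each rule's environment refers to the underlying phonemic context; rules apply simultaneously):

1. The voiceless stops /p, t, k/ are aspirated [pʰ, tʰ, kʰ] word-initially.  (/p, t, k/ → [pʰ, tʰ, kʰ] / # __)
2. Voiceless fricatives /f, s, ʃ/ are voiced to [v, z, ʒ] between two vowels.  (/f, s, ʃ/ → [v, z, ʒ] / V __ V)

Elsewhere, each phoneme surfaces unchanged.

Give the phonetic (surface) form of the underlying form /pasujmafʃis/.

/p/ (word-initial) occurs word-initially → [pʰ] by rule 1.
/s/ — between /a/ and /u/, between two vowels — surfaces as [z] (rule 2).
/f/ (between /a/ and /ʃ/) is in the target of rule 2 but the environment (between two vowels) is not met → [f].
/ʃ/ (between /f/ and /i/) fails the environment for rule 2, so it stays [ʃ].
/s/ (word-final): rule 2 targets it, but not between two vowels → unchanged [s].

[pʰazujmafʃis]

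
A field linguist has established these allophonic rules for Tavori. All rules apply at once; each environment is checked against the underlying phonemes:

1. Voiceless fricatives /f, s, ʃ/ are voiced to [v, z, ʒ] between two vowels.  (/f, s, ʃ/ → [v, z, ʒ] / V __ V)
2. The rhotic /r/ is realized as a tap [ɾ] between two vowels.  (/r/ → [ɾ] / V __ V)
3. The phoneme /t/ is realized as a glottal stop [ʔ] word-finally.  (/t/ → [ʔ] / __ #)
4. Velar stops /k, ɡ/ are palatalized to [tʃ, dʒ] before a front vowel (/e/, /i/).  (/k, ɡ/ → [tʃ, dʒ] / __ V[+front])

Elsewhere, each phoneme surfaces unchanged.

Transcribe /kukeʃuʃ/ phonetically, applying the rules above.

[kutʃeʒuʃ]

/k/ — word-initial; rule 4 does not apply here → [k].
/k/ meets the environment for rule 4 (before a front vowel) → [tʃ].
/ʃ/ (between /e/ and /u/) occurs between two vowels → [ʒ] by rule 1.
/ʃ/ (word-final) fails the environment for rule 1, so it stays [ʃ].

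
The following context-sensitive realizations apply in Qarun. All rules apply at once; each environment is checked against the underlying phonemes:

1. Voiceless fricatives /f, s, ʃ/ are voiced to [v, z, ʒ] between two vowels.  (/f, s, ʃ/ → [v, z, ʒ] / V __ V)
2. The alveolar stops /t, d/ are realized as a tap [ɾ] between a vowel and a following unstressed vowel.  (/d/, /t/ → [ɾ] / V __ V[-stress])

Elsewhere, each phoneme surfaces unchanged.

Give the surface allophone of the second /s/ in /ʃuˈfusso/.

/s/ (between /s/ and /o/) is in the target of rule 1 but the environment (between two vowels) is not met → [s].

[s]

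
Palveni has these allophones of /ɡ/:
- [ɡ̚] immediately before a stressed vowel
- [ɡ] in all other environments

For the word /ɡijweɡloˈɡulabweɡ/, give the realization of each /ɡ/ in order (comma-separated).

Occurrence 1 (position 1): no conditioning environment matches → elsewhere allophone [ɡ].
Occurrence 2 (position 6): no conditioning environment matches → elsewhere allophone [ɡ].
Occurrence 3 (position 9): immediately before a stressed vowel → [ɡ̚].
Occurrence 4 (position 16): no conditioning environment matches → elsewhere allophone [ɡ].

[ɡ], [ɡ], [ɡ̚], [ɡ]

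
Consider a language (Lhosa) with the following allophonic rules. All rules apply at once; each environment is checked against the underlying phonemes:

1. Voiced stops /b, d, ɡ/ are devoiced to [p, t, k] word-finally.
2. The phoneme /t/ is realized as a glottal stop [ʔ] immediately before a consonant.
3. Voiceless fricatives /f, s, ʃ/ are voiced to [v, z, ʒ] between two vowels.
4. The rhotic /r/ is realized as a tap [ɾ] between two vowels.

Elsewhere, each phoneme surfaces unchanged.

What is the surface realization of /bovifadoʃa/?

[bovivadoʒa]

/b/ — word-initial; rule 1 does not apply here → [b].
/o/ (between /b/ and /v/) is unaffected → [o].
/v/ (between /o/ and /i/) is unaffected → [v].
/i/ (between /v/ and /f/): no rule targets it → [i].
/f/ — between /i/ and /a/, between two vowels — surfaces as [v] (rule 3).
/a/ (between /f/ and /d/) is unaffected → [a].
/d/ (between /a/ and /o/) fails the environment for rule 1, so it stays [d].
/o/ (between /d/ and /ʃ/): no rule targets it → [o].
/ʃ/ — between /o/ and /a/, between two vowels — surfaces as [ʒ] (rule 3).
/a/ (word-final): no rule targets it → [a].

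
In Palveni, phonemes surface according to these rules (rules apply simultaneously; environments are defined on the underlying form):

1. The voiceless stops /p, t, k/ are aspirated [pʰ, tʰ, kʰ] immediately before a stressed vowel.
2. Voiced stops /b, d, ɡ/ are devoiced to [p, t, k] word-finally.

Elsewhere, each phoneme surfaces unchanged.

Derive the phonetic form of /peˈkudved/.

[peˈkʰudvet]

/p/ (word-initial) is in the target of rule 1 but the environment (immediately before a stressed vowel) is not met → [p].
/k/ meets the environment for rule 1 (immediately before a stressed vowel) → [kʰ].
/d/ (between /u/ and /v/) fails the environment for rule 2, so it stays [d].
/d/ (word-final) occurs word-finally → [t] by rule 2.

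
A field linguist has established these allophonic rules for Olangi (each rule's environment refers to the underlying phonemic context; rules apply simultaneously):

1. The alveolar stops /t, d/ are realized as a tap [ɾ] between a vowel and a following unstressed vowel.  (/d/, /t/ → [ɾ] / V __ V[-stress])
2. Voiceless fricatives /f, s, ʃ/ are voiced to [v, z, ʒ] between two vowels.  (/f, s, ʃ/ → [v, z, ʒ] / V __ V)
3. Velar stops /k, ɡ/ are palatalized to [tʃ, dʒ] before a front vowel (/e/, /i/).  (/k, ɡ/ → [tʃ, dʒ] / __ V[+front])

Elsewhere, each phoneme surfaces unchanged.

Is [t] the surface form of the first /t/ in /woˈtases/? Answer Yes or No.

Yes

/t/ (between /o/ and /a/): rule 1 targets it, but not between a vowel and a following unstressed vowel → unchanged [t].
The actual realization is [t], which matches [t].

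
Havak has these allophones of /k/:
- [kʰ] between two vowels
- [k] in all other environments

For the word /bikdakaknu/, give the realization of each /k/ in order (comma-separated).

Occurrence 1 (position 3): no conditioning environment matches → elsewhere allophone [k].
Occurrence 2 (position 6): between two vowels → [kʰ].
Occurrence 3 (position 8): no conditioning environment matches → elsewhere allophone [k].

[k], [kʰ], [k]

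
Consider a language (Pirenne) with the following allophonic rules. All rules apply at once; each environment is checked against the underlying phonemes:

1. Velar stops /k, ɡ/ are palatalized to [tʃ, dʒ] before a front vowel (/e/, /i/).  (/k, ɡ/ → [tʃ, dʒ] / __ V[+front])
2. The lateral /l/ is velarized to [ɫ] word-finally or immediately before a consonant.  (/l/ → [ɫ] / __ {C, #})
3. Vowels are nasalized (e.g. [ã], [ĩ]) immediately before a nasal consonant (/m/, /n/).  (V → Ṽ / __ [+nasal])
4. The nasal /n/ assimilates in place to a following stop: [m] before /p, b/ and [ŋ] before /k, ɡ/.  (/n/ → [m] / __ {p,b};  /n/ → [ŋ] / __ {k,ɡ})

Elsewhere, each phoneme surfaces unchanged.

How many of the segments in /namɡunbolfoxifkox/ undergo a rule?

Segments that undergo a rule: /a/ → [ã] (rule 3); /u/ → [ũ] (rule 3); /n/ → [m] (rule 4); /l/ → [ɫ] (rule 2).
All other segments surface unchanged.

4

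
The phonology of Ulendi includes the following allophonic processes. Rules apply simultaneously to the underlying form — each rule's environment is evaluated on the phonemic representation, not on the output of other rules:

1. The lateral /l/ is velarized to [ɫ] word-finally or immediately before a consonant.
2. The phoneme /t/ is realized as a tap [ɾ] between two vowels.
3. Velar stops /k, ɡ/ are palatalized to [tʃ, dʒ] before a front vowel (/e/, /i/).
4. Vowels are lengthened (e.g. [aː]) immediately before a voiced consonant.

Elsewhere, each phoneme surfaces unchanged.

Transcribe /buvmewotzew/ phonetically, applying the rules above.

[buːvmeːwotzeːw]

/b/ (word-initial): no rule targets it → [b].
Rule 4 applies to /u/ (between /b/ and /v/: before a voiced consonant) → [uː].
/v/ (between /u/ and /m/) is unaffected → [v].
/m/ (between /v/ and /e/) is unaffected → [m].
/e/ meets the environment for rule 4 (before a voiced consonant) → [eː].
/w/ — not in any rule's target class → [w].
/o/ (between /w/ and /t/) fails the environment for rule 4, so it stays [o].
/t/ (between /o/ and /z/): rule 2 targets it, but not between two vowels → unchanged [t].
/z/ — not in any rule's target class → [z].
/e/ meets the environment for rule 4 (before a voiced consonant) → [eː].
/w/ (word-final): no rule targets it → [w].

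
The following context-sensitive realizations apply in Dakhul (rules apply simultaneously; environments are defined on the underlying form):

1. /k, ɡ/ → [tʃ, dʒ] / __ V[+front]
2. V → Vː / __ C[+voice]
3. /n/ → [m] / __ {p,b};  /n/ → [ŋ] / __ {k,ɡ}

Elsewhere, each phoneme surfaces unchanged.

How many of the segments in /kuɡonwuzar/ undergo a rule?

Segments that undergo a rule: /u/ → [uː] (rule 2); /o/ → [oː] (rule 2); /u/ → [uː] (rule 2); /a/ → [aː] (rule 2).
All other segments surface unchanged.

4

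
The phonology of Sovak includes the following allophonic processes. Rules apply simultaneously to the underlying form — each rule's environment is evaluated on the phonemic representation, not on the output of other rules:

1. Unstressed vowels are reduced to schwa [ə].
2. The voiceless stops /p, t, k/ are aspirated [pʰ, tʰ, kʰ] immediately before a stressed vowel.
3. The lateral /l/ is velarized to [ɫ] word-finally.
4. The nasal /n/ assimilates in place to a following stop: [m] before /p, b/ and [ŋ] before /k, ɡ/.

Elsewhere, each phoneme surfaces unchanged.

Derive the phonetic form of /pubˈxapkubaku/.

[pəbˈxapkəbəkə]

/p/ (word-initial) fails the environment for rule 2, so it stays [p].
/u/ (between /p/ and /b/): in an unstressed syllable, so rule 1 applies → [ə].
/b/ stays [b].
/x/ — not in any rule's target class → [x].
/a/ — between /x/ and /p/; rule 1 does not apply here → [a].
/p/ (between /a/ and /k/) fails the environment for rule 2, so it stays [p].
/k/ (between /p/ and /u/) fails the environment for rule 2, so it stays [k].
/u/ meets the environment for rule 1 (in an unstressed syllable) → [ə].
/b/ (between /u/ and /a/) is unaffected → [b].
/a/ meets the environment for rule 1 (in an unstressed syllable) → [ə].
/k/ (between /a/ and /u/): rule 2 targets it, but not immediately before a stressed vowel → unchanged [k].
/u/ meets the environment for rule 1 (in an unstressed syllable) → [ə].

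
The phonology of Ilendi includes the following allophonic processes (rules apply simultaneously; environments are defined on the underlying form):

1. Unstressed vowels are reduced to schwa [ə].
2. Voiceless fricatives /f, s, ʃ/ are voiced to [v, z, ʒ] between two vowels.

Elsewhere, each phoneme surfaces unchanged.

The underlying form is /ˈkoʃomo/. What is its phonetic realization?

[ˈkoʒəmə]

/o/ — between /k/ and /ʃ/; rule 1 does not apply here → [o].
Rule 2 applies to /ʃ/ (between /o/ and /o/: between two vowels) → [ʒ].
/o/ meets the environment for rule 1 (in an unstressed syllable) → [ə].
/o/ meets the environment for rule 1 (in an unstressed syllable) → [ə].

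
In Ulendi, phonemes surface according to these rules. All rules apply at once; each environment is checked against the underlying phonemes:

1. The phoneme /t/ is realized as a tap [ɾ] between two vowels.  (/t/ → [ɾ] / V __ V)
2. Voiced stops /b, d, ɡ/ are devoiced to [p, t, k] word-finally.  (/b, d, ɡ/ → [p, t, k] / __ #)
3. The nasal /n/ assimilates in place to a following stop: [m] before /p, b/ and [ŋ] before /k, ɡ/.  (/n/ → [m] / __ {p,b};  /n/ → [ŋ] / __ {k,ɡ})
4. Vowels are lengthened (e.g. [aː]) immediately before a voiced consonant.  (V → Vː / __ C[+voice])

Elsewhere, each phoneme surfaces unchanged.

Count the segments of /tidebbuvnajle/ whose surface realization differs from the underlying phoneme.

Segments that undergo a rule: /i/ → [iː] (rule 4); /e/ → [eː] (rule 4); /u/ → [uː] (rule 4); /a/ → [aː] (rule 4).
All other segments surface unchanged.

4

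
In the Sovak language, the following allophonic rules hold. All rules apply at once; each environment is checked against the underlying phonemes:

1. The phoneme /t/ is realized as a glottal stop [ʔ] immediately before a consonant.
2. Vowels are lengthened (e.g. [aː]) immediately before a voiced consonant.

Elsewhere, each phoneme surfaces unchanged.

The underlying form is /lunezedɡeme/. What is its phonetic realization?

/l/ stays [l].
/u/ (between /l/ and /n/): before a voiced consonant, so rule 2 applies → [uː].
/n/ stays [n].
/e/ — between /n/ and /z/, before a voiced consonant — surfaces as [eː] (rule 2).
/z/ — not in any rule's target class → [z].
/e/ (between /z/ and /d/) occurs before a voiced consonant → [eː] by rule 2.
/d/ — not in any rule's target class → [d].
/ɡ/ stays [ɡ].
/e/ meets the environment for rule 2 (before a voiced consonant) → [eː].
/m/ (between /e/ and /e/) is unaffected → [m].
/e/ — word-final; rule 2 does not apply here → [e].

[luːneːzeːdɡeːme]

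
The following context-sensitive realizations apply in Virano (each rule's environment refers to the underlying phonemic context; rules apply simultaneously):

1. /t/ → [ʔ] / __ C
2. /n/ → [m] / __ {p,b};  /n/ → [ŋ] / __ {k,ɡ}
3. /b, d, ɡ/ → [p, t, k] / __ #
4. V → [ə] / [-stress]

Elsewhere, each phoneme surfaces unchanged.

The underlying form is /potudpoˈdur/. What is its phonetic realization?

[pətədpəˈdur]

/p/ — not in any rule's target class → [p].
/o/ meets the environment for rule 4 (in an unstressed syllable) → [ə].
/t/ (between /o/ and /u/) is in the target of rule 1 but the environment (immediately before a consonant) is not met → [t].
Rule 4 applies to /u/ (between /t/ and /d/: in an unstressed syllable) → [ə].
/d/ (between /u/ and /p/): rule 3 targets it, but not word-finally → unchanged [d].
/p/ — not in any rule's target class → [p].
Rule 4 applies to /o/ (between /p/ and /d/: in an unstressed syllable) → [ə].
/d/ (between /o/ and /u/): rule 3 targets it, but not word-finally → unchanged [d].
/u/ (between /d/ and /r/): rule 4 targets it, but not in an unstressed syllable → unchanged [u].
/r/ — not in any rule's target class → [r].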